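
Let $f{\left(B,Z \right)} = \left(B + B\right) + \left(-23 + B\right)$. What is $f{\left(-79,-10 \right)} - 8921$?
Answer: $-9181$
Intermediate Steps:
$f{\left(B,Z \right)} = -23 + 3 B$ ($f{\left(B,Z \right)} = 2 B + \left(-23 + B\right) = -23 + 3 B$)
$f{\left(-79,-10 \right)} - 8921 = \left(-23 + 3 \left(-79\right)\right) - 8921 = \left(-23 - 237\right) - 8921 = -260 - 8921 = -9181$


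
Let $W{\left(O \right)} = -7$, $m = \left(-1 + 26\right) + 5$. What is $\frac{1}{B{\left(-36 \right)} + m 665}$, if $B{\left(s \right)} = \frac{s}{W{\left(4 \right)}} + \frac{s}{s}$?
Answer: $\frac{7}{139693} \approx 5.011 \cdot 10^{-5}$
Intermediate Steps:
$m = 30$ ($m = 25 + 5 = 30$)
$B{\left(s \right)} = 1 - \frac{s}{7}$ ($B{\left(s \right)} = \frac{s}{-7} + \frac{s}{s} = s \left(- \frac{1}{7}\right) + 1 = - \frac{s}{7} + 1 = 1 - \frac{s}{7}$)
$\frac{1}{B{\left(-36 \right)} + m 665} = \frac{1}{\left(1 - - \frac{36}{7}\right) + 30 \cdot 665} = \frac{1}{\left(1 + \frac{36}{7}\right) + 19950} = \frac{1}{\frac{43}{7} + 19950} = \frac{1}{\frac{139693}{7}} = \frac{7}{139693}$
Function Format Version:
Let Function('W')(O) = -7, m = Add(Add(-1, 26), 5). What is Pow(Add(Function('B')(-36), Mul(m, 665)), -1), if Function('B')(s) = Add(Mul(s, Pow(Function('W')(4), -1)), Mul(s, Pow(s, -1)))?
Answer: Rational(7, 139693) ≈ 5.0110e-5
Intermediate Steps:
m = 30 (m = Add(25, 5) = 30)
Function('B')(s) = Add(1, Mul(Rational(-1, 7), s)) (Function('B')(s) = Add(Mul(s, Pow(-7, -1)), Mul(s, Pow(s, -1))) = Add(Mul(s, Rational(-1, 7)), 1) = Add(Mul(Rational(-1, 7), s), 1) = Add(1, Mul(Rational(-1, 7), s)))
Pow(Add(Function('B')(-36), Mul(m, 665)), -1) = Pow(Add(Add(1, Mul(Rational(-1, 7), -36)), Mul(30, 665)), -1) = Pow(Add(Add(1, Rational(36, 7)), 19950), -1) = Pow(Add(Rational(43, 7), 19950), -1) = Pow(Rational(139693, 7), -1) = Rational(7, 139693)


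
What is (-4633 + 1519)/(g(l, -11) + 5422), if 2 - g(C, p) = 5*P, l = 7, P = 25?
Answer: -3114/5299 ≈ -0.58766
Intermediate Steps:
g(C, p) = -123 (g(C, p) = 2 - 5*25 = 2 - 1*125 = 2 - 125 = -123)
(-4633 + 1519)/(g(l, -11) + 5422) = (-4633 + 1519)/(-123 + 5422) = -3114/5299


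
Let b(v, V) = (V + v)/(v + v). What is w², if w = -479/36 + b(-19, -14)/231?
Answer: 4056288721/22924944 ≈ 176.94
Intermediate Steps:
b(v, V) = (V + v)/(2*v) (b(v, V) = (V + v)/((2*v)) = (V + v)*(1/(2*v)) = (V + v)/(2*v))
w = -63689/4788 (w = -479/36 + ((½)*(-14 - 19)/(-19))/231 = -479*1/36 + ((½)*(-1/19)*(-33))*(1/231) = -479/36 + (33/38)*(1/231) = -479/36 + 1/266 = -63689/4788 ≈ -13.302)
w² = (-63689/4788)² = 4056288721/22924944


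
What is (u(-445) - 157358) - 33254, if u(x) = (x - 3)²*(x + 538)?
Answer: 18474860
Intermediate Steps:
u(x) = (-3 + x)²*(538 + x)
(u(-445) - 157358) - 33254 = ((-3 - 445)²*(538 - 445) - 157358) - 33254 = ((-448)²*93 - 157358) - 33254 = (200704*93 - 157358) - 33254 = (18665472 - 157358) - 33254 = 18508114 - 33254 = 18474860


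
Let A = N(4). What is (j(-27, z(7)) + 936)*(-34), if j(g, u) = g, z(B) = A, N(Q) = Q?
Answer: -30906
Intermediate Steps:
A = 4
z(B) = 4
(j(-27, z(7)) + 936)*(-34) = (-27 + 936)*(-34) = 909*(-34) = -30906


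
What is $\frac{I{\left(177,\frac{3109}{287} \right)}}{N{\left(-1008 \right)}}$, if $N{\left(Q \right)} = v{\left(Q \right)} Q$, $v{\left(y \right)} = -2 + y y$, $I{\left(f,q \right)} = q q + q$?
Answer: $- \frac{879847}{7030128913752} \approx -1.2515 \cdot 10^{-7}$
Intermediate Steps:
$I{\left(f,q \right)} = q + q^{2}$ ($I{\left(f,q \right)} = q^{2} + q = q + q^{2}$)
$v{\left(y \right)} = -2 + y^{2}$
$N{\left(Q \right)} = Q \left(-2 + Q^{2}\right)$ ($N{\left(Q \right)} = \left(-2 + Q^{2}\right) Q = Q \left(-2 + Q^{2}\right)$)
$\frac{I{\left(177,\frac{3109}{287} \right)}}{N{\left(-1008 \right)}} = \frac{\frac{3109}{287} \left(1 + \frac{3109}{287}\right)}{\left(-1008\right) \left(-2 + \left(-1008\right)^{2}\right)} = \frac{3109 \cdot \frac{1}{287} \left(1 + 3109 \cdot \frac{1}{287}\right)}{\left(-1008\right) \left(-2 + 1016064\right)} = \frac{\frac{3109}{287} \left(1 + \frac{3109}{287}\right)}{\left(-1008\right) 1016062} = \frac{\frac{3109}{287} \cdot \frac{3396}{287}}{-1024190496} = \frac{10558164}{82369} \left(- \frac{1}{1024190496}\right) = - \frac{879847}{7030128913752}$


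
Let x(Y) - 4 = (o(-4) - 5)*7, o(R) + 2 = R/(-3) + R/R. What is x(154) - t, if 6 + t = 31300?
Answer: -93968/3 ≈ -31323.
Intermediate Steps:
o(R) = -1 - R/3 (o(R) = -2 + (R/(-3) + R/R) = -2 + (R*(-⅓) + 1) = -2 + (-R/3 + 1) = -2 + (1 - R/3) = -1 - R/3)
t = 31294 (t = -6 + 31300 = 31294)
x(Y) = -86/3 (x(Y) = 4 + ((-1 - ⅓*(-4)) - 5)*7 = 4 + ((-1 + 4/3) - 5)*7 = 4 + (⅓ - 5)*7 = 4 - 14/3*7 = 4 - 98/3 = -86/3)
x(154) - t = -86/3 - 1*31294 = -86/3 - 31294 = -93968/3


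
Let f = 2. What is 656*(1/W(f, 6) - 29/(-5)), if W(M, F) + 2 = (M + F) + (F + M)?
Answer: 134808/35 ≈ 3851.7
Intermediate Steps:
W(M, F) = -2 + 2*F + 2*M (W(M, F) = -2 + ((M + F) + (F + M)) = -2 + ((F + M) + (F + M)) = -2 + (2*F + 2*M) = -2 + 2*F + 2*M)
656*(1/W(f, 6) - 29/(-5)) = 656*(1/(-2 + 2*6 + 2*2) - 29/(-5)) = 656*(1/(-2 + 12 + 4) - 29*(-⅕)) = 656*(1/14 + 29/5) = 656*(411/70) = 134808/35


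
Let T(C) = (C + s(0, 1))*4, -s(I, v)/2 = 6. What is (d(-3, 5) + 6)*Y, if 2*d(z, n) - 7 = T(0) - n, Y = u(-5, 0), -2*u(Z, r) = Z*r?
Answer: 0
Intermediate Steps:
s(I, v) = -12 (s(I, v) = -2*6 = -12)
T(C) = -48 + 4*C (T(C) = (C - 12)*4 = (-12 + C)*4 = -48 + 4*C)
u(Z, r) = -Z*r/2
Y = 0 (Y = -1/2*(-5)*0 = 0)
d(z, n) = -41/2 - n/2 (d(z, n) = 7/2 + ((-48 + 4*0) - n)/2 = 7/2 + ((-48 + 0) - n)/2 = 7/2 + (-48 - n)/2 = 7/2 + (-24 - n/2) = -41/2 - n/2)
(d(-3, 5) + 6)*Y = ((-41/2 - 1/2*5) + 6)*0 = ((-41/2 - 5/2) + 6)*0 = (-23 + 6)*0 = -17*0 = 0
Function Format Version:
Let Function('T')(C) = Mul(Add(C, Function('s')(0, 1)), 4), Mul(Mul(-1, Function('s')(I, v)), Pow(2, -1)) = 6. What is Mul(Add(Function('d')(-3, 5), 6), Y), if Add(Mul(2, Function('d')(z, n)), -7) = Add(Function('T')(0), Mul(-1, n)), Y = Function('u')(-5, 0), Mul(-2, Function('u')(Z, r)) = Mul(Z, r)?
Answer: 0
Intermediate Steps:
Function('s')(I, v) = -12 (Function('s')(I, v) = Mul(-2, 6) = -12)
Function('T')(C) = Add(-48, Mul(4, C)) (Function('T')(C) = Mul(Add(C, -12), 4) = Mul(Add(-12, C), 4) = Add(-48, Mul(4, C)))
Function('u')(Z, r) = Mul(Rational(-1, 2), Z, r) (Function('u')(Z, r) = Mul(Rational(-1, 2), Mul(Z, r)) = Mul(Rational(-1, 2), Z, r))
Y = 0 (Y = Mul(Rational(-1, 2), -5, 0) = 0)
Function('d')(z, n) = Add(Rational(-41, 2), Mul(Rational(-1, 2), n)) (Function('d')(z, n) = Add(Rational(7, 2), Mul(Rational(1, 2), Add(Add(-48, Mul(4, 0)), Mul(-1, n)))) = Add(Rational(7, 2), Mul(Rational(1, 2), Add(Add(-48, 0), Mul(-1, n)))) = Add(Rational(7, 2), Mul(Rational(1, 2), Add(-48, Mul(-1, n)))) = Add(Rational(7, 2), Add(-24, Mul(Rational(-1, 2), n))) = Add(Rational(-41, 2), Mul(Rational(-1, 2), n)))
Mul(Add(Function('d')(-3, 5), 6), Y) = Mul(Add(Add(Rational(-41, 2), Mul(Rational(-1, 2), 5)), 6), 0) = Mul(Add(Add(Rational(-41, 2), Rational(-5, 2)), 6), 0) = Mul(Add(-23, 6), 0) = Mul(-17, 0) = 0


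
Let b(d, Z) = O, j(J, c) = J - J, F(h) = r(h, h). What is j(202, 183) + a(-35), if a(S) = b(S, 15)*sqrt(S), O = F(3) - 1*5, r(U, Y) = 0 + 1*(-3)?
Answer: -8*I*sqrt(35) ≈ -47.329*I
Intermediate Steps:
r(U, Y) = -3 (r(U, Y) = 0 - 3 = -3)
F(h) = -3
j(J, c) = 0
O = -8 (O = -3 - 1*5 = -3 - 5 = -8)
b(d, Z) = -8
a(S) = -8*sqrt(S)
j(202, 183) + a(-35) = 0 - 8*I*sqrt(35) = -8*I*sqrt(35)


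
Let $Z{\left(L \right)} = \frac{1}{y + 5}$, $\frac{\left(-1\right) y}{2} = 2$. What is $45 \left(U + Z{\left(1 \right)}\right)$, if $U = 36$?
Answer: $1665$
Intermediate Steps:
$y = -4$ ($y = \left(-2\right) 2 = -4$)
$Z{\left(L \right)} = 1$ ($Z{\left(L \right)} = \frac{1}{-4 + 5} = 1^{-1} = 1$)
$45 \left(U + Z{\left(1 \right)}\right) = 45 \left(36 + 1\right) = 45 \cdot 37 = 1665$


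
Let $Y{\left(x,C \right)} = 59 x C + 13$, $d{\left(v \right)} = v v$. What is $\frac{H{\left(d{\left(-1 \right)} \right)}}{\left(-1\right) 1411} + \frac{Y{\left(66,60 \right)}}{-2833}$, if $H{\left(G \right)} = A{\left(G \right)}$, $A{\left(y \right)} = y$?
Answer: $- \frac{329687216}{3997363} \approx -82.476$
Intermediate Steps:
$d{\left(v \right)} = v^{2}$
$Y{\left(x,C \right)} = 13 + 59 C x$ ($Y{\left(x,C \right)} = 59 C x + 13 = 13 + 59 C x$)
$H{\left(G \right)} = G$
$\frac{H{\left(d{\left(-1 \right)} \right)}}{\left(-1\right) 1411} + \frac{Y{\left(66,60 \right)}}{-2833} = \frac{\left(-1\right)^{2}}{\left(-1\right) 1411} + \frac{13 + 59 \cdot 60 \cdot 66}{-2833} = 1 \frac{1}{-1411} + \left(13 + 233640\right) \left(- \frac{1}{2833}\right) = 1 \left(- \frac{1}{1411}\right) + 233653 \left(- \frac{1}{2833}\right) = - \frac{1}{1411} - \frac{233653}{2833} = - \frac{329687216}{3997363}$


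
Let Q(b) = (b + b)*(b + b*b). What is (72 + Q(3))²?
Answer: 20736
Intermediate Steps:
Q(b) = 2*b*(b + b²) (Q(b) = (2*b)*(b + b²) = 2*b*(b + b²))
(72 + Q(3))² = (72 + 2*3²*(1 + 3))² = (72 + 2*9*4)² = (72 + 72)² = 144² = 20736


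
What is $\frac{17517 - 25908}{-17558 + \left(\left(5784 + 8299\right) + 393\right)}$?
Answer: $\frac{8391}{3082} \approx 2.7226$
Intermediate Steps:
$\frac{17517 - 25908}{-17558 + \left(\left(5784 + 8299\right) + 393\right)} = - \frac{8391}{-17558 + \left(14083 + 393\right)} = - \frac{8391}{-17558 + 14476} = - \frac{8391}{-3082} = \left(-8391\right) \left(- \frac{1}{3082}\right) = \frac{8391}{3082}$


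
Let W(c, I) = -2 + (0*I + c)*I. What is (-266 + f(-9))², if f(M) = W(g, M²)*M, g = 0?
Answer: 61504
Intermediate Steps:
W(c, I) = -2 + I*c (W(c, I) = -2 + (0 + c)*I = -2 + c*I = -2 + I*c)
f(M) = -2*M (f(M) = (-2 + M²*0)*M = (-2 + 0)*M = -2*M)
(-266 + f(-9))² = (-266 - 2*(-9))² = (-266 + 18)² = (-248)² = 61504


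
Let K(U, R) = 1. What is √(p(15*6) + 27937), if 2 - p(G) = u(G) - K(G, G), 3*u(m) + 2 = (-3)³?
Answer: √251547/3 ≈ 167.18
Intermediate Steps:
u(m) = -29/3 (u(m) = -⅔ + (⅓)*(-3)³ = -⅔ + (⅓)*(-27) = -⅔ - 9 = -29/3)
p(G) = 38/3 (p(G) = 2 - (-29/3 - 1*1) = 2 - (-29/3 - 1) = 2 - 1*(-32/3) = 2 + 32/3 = 38/3)
√(p(15*6) + 27937) = √(38/3 + 27937) = √(83849/3) = √251547/3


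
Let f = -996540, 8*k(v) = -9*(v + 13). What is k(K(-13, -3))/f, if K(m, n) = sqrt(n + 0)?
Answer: 39/2657440 + 3*I*sqrt(3)/2657440 ≈ 1.4676e-5 + 1.9553e-6*I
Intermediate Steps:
K(m, n) = sqrt(n)
k(v) = -117/8 - 9*v/8 (k(v) = (-9*(v + 13))/8 = (-9*(13 + v))/8 = (-117 - 9*v)/8 = -117/8 - 9*v/8)
k(K(-13, -3))/f = (-117/8 - 9*I*sqrt(3)/8)/(-996540) = (-117/8 - 9*I*sqrt(3)/8)*(-1/996540) = 39/2657440 + 3*I*sqrt(3)/2657440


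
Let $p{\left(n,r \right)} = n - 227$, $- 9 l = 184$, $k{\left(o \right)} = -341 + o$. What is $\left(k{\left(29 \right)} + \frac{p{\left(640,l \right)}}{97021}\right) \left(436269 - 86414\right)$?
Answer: $- \frac{10590159479845}{97021} \approx -1.0915 \cdot 10^{8}$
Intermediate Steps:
$l = - \frac{184}{9}$ ($l = \left(- \frac{1}{9}\right) 184 = - \frac{184}{9} \approx -20.444$)
$p{\left(n,r \right)} = -227 + n$ ($p{\left(n,r \right)} = n - 227 = -227 + n$)
$\left(k{\left(29 \right)} + \frac{p{\left(640,l \right)}}{97021}\right) \left(436269 - 86414\right) = \left(\left(-341 + 29\right) + \frac{-227 + 640}{97021}\right) \left(436269 - 86414\right) = \left(-312 + 413 \cdot \frac{1}{97021}\right) 349855 = \left(-312 + \frac{413}{97021}\right) 349855 = \left(- \frac{30270139}{97021}\right) 349855 = - \frac{10590159479845}{97021}$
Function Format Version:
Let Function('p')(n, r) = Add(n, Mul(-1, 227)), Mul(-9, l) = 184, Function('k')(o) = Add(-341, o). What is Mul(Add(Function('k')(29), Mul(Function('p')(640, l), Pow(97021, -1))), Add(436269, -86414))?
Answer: Rational(-10590159479845, 97021) ≈ -1.0915e+8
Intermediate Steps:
l = Rational(-184, 9) (l = Mul(Rational(-1, 9), 184) = Rational(-184, 9) ≈ -20.444)
Function('p')(n, r) = Add(-227, n) (Function('p')(n, r) = Add(n, -227) = Add(-227, n))
Mul(Add(Function('k')(29), Mul(Function('p')(640, l), Pow(97021, -1))), Add(436269, -86414)) = Mul(Add(Add(-341, 29), Mul(Add(-227, 640), Pow(97021, -1))), Add(436269, -86414)) = Mul(Add(-312, Mul(413, Rational(1, 97021))), 349855) = Mul(Add(-312, Rational(413, 97021)), 349855) = Mul(Rational(-30270139, 97021), 349855) = Rational(-10590159479845, 97021)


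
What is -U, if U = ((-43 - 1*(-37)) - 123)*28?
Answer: 3612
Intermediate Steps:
U = -3612 (U = ((-43 + 37) - 123)*28 = (-6 - 123)*28 = -129*28 = -3612)
-U = -1*(-3612) = 3612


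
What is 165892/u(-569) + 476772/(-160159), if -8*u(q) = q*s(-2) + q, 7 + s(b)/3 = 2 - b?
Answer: -26840380096/91130471 ≈ -294.53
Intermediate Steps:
s(b) = -15 - 3*b (s(b) = -21 + 3*(2 - b) = -21 + (6 - 3*b) = -15 - 3*b)
u(q) = q (u(q) = -(q*(-15 - 3*(-2)) + q)/8 = -(q*(-15 + 6) + q)/8 = -(q*(-9) + q)/8 = -(-9*q + q)/8 = -(-1)*q = q)
165892/u(-569) + 476772/(-160159) = 165892/(-569) + 476772/(-160159) = 165892*(-1/569) + 476772*(-1/160159) = -165892/569 - 476772/160159 = -26840380096/91130471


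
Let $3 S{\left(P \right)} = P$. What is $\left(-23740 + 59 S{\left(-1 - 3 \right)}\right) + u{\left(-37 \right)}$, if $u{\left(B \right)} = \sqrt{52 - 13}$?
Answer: $- \frac{71456}{3} + \sqrt{39} \approx -23812.0$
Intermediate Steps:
$u{\left(B \right)} = \sqrt{39}$
$S{\left(P \right)} = \frac{P}{3}$
$\left(-23740 + 59 S{\left(-1 - 3 \right)}\right) + u{\left(-37 \right)} = \left(-23740 + 59 \frac{-1 - 3}{3}\right) + \sqrt{39} = \left(-23740 + 59 \cdot \frac{1}{3} \left(-4\right)\right) + \sqrt{39} = \left(-23740 + 59 \left(- \frac{4}{3}\right)\right) + \sqrt{39} = \left(-23740 - \frac{236}{3}\right) + \sqrt{39} = - \frac{71456}{3} + \sqrt{39}$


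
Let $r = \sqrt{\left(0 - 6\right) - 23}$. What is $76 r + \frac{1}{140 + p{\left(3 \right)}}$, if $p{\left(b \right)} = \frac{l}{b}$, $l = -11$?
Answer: $\frac{3}{409} + 76 i \sqrt{29} \approx 0.007335 + 409.27 i$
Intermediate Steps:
$r = i \sqrt{29}$ ($r = \sqrt{-6 - 23} = \sqrt{-29} = i \sqrt{29} \approx 5.3852 i$)
$p{\left(b \right)} = - \frac{11}{b}$
$76 r + \frac{1}{140 + p{\left(3 \right)}} = 76 i \sqrt{29} + \frac{1}{140 - \frac{11}{3}} = 76 i \sqrt{29} + \frac{1}{\frac{409}{3}} = 76 i \sqrt{29} + \frac{3}{409} = \frac{3}{409} + 76 i \sqrt{29}$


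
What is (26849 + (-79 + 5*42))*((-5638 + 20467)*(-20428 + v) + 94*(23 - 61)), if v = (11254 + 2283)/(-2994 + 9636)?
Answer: -9046676707029650/1107 ≈ -8.1722e+12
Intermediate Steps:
v = 13537/6642 ≈ 2.0381
(26849 + (-79 + 5*42))*((-5638 + 20467)*(-20428 + v) + 94*(23 - 61)) = (26849 + (-79 + 5*42))*((-5638 + 20467)*(-20428 + 13537/6642) + 94*(23 - 61)) = (26849 + (-79 + 210))*(14829*(-135669239/6642) + 94*(-38)) = (26849 + 131)*(-670613048377/2214 - 3572) = 26980*(-670620956785/2214) = -9046676707029650/1107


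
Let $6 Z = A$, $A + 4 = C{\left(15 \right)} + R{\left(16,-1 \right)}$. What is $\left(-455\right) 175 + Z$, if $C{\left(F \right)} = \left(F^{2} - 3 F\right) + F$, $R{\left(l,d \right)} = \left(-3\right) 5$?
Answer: $- \frac{238787}{3} \approx -79596.0$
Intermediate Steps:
$R{\left(l,d \right)} = -15$
$C{\left(F \right)} = F^{2} - 2 F$
$A = 176$ ($A = -4 - \left(15 - 15 \left(-2 + 15\right)\right) = -4 + \left(15 \cdot 13 - 15\right) = -4 + \left(195 - 15\right) = -4 + 180 = 176$)
$Z = \frac{88}{3}$ ($Z = \frac{1}{6} \cdot 176 = \frac{88}{3} \approx 29.333$)
$\left(-455\right) 175 + Z = \left(-455\right) 175 + \frac{88}{3} = -79625 + \frac{88}{3} = - \frac{238787}{3}$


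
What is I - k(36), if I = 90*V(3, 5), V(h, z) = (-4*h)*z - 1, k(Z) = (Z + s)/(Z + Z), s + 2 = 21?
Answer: -395335/72 ≈ -5490.8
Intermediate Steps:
s = 19 (s = -2 + 21 = 19)
k(Z) = (19 + Z)/(2*Z) (k(Z) = (Z + 19)/(Z + Z) = (19 + Z)/((2*Z)) = (19 + Z)*(1/(2*Z)) = (19 + Z)/(2*Z))
V(h, z) = -1 - 4*h*z (V(h, z) = -4*h*z - 1 = -1 - 4*h*z)
I = -5490 (I = 90*(-1 - 4*3*5) = 90*(-1 - 60) = 90*(-61) = -5490)
I - k(36) = -5490 - (19 + 36)/(2*36) = -5490 - 55/(2*36) = -5490 - 1*55/72 = -5490 - 55/72 = -395335/72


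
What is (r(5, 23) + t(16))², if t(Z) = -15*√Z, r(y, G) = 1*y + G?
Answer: 1024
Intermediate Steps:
r(y, G) = G + y (r(y, G) = y + G = G + y)
(r(5, 23) + t(16))² = ((23 + 5) - 15*√16)² = (28 - 15*4)² = (28 - 60)² = (-32)² = 1024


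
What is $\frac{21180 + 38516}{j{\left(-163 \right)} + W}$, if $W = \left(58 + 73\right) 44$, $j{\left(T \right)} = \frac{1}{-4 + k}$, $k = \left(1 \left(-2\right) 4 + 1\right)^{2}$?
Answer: $\frac{2686320}{259381} \approx 10.357$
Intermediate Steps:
$k = 49$ ($k = \left(\left(-2\right) 4 + 1\right)^{2} = \left(-8 + 1\right)^{2} = \left(-7\right)^{2} = 49$)
$j{\left(T \right)} = \frac{1}{45}$ ($j{\left(T \right)} = \frac{1}{-4 + 49} = \frac{1}{45}$)
$W = 5764$ ($W = 131 \cdot 44 = 5764$)
$\frac{21180 + 38516}{j{\left(-163 \right)} + W} = \frac{21180 + 38516}{\frac{1}{45} + 5764} = \frac{59696}{\frac{259381}{45}} = 59696 \cdot \frac{45}{259381} = \frac{2686320}{259381}$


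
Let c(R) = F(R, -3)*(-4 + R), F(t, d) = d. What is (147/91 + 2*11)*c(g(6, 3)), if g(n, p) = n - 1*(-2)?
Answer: -3684/13 ≈ -283.38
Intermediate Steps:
g(n, p) = 2 + n (g(n, p) = n + 2 = 2 + n)
c(R) = 12 - 3*R (c(R) = -3*(-4 + R) = 12 - 3*R)
(147/91 + 2*11)*c(g(6, 3)) = (147/91 + 2*11)*(12 - 3*(2 + 6)) = (147*(1/91) + 22)*(12 - 3*8) = (21/13 + 22)*(12 - 24) = (307/13)*(-12) = -3684/13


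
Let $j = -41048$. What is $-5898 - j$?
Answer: $35150$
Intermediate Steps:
$-5898 - j = -5898 - -41048 = -5898 + 41048 = 35150$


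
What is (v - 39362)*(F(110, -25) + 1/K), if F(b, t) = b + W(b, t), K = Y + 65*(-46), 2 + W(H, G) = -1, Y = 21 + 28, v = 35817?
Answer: -1115561870/2941 ≈ -3.7931e+5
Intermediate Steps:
Y = 49
W(H, G) = -3 (W(H, G) = -2 - 1 = -3)
K = -2941 (K = 49 + 65*(-46) = 49 - 2990 = -2941)
F(b, t) = -3 + b (F(b, t) = b - 3 = -3 + b)
(v - 39362)*(F(110, -25) + 1/K) = (35817 - 39362)*((-3 + 110) + 1/(-2941)) = -3545*(107 - 1/2941) = -3545*314686/2941 = -1115561870/2941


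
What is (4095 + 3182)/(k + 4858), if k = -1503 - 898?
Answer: 7277/2457 ≈ 2.9617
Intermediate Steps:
k = -2401
(4095 + 3182)/(k + 4858) = (4095 + 3182)/(-2401 + 4858) = 7277/2457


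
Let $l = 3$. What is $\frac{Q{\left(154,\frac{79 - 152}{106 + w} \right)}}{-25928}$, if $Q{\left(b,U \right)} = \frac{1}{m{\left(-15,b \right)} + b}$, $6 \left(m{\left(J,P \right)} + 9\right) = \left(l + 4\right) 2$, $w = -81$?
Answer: $- \frac{3}{11460176} \approx -2.6178 \cdot 10^{-7}$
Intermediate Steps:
$m{\left(J,P \right)} = - \frac{20}{3}$ ($m{\left(J,P \right)} = -9 + \frac{\left(3 + 4\right) 2}{6} = -9 + \frac{7 \cdot 2}{6} = -9 + \frac{1}{6} \cdot 14 = -9 + \frac{7}{3} = - \frac{20}{3}$)
$Q{\left(b,U \right)} = \frac{1}{- \frac{20}{3} + b}$
$\frac{Q{\left(154,\frac{79 - 152}{106 + w} \right)}}{-25928} = \frac{3 \frac{1}{-20 + 3 \cdot 154}}{-25928} = \frac{3}{-20 + 462} \left(- \frac{1}{25928}\right) = \frac{3}{442} \left(- \frac{1}{25928}\right) = - \frac{3}{11460176}$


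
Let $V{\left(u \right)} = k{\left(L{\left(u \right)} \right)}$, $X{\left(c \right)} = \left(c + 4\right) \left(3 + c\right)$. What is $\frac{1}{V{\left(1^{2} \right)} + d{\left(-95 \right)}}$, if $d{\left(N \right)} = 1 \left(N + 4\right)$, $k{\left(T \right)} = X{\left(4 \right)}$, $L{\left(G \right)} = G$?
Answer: $- \frac{1}{35} \approx -0.028571$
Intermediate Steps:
$X{\left(c \right)} = \left(3 + c\right) \left(4 + c\right)$ ($X{\left(c \right)} = \left(4 + c\right) \left(3 + c\right) = \left(3 + c\right) \left(4 + c\right)$)
$k{\left(T \right)} = 56$ ($k{\left(T \right)} = 12 + 4^{2} + 7 \cdot 4 = 12 + 16 + 28 = 56$)
$d{\left(N \right)} = 4 + N$ ($d{\left(N \right)} = 1 \left(4 + N\right) = 4 + N$)
$V{\left(u \right)} = 56$
$\frac{1}{V{\left(1^{2} \right)} + d{\left(-95 \right)}} = \frac{1}{56 + \left(4 - 95\right)} = \frac{1}{56 - 91} = \frac{1}{-35} = - \frac{1}{35}$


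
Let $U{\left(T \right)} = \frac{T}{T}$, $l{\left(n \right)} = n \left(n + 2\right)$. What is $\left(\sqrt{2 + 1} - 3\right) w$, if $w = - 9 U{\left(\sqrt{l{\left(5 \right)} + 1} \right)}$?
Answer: $27 - 9 \sqrt{3} \approx 11.412$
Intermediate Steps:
$l{\left(n \right)} = n \left(2 + n\right)$
$U{\left(T \right)} = 1$
$w = -9$ ($w = \left(-9\right) 1 = -9$)
$\left(\sqrt{2 + 1} - 3\right) w = \left(\sqrt{2 + 1} - 3\right) \left(-9\right) = \left(\sqrt{3} - 3\right) \left(-9\right) = \left(-3 + \sqrt{3}\right) \left(-9\right) = 27 - 9 \sqrt{3}$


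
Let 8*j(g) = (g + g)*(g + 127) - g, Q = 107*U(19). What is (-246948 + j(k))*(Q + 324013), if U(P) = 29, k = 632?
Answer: -41578079180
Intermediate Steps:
Q = 3103 (Q = 107*29 = 3103)
j(g) = -g/8 + g*(127 + g)/4 (j(g) = ((g + g)*(g + 127) - g)/8 = ((2*g)*(127 + g) - g)/8 = (2*g*(127 + g) - g)/8 = (-g + 2*g*(127 + g))/8 = -g/8 + g*(127 + g)/4)
(-246948 + j(k))*(Q + 324013) = (-246948 + (⅛)*632*(253 + 2*632))*(3103 + 324013) = (-246948 + (⅛)*632*(253 + 1264))*327116 = (-246948 + (⅛)*632*1517)*327116 = (-246948 + 119843)*327116 = -127105*327116 = -41578079180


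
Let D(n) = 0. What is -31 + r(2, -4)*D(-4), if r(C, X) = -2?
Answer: -31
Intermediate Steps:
-31 + r(2, -4)*D(-4) = -31 - 2*0 = -31 + 0 = -31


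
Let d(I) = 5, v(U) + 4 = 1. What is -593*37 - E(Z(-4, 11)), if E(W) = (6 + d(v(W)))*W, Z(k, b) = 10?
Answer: -22051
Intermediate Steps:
v(U) = -3 (v(U) = -4 + 1 = -3)
E(W) = 11*W (E(W) = (6 + 5)*W = 11*W)
-593*37 - E(Z(-4, 11)) = -593*37 - 11*10 = -21941 - 1*110 = -21941 - 110 = -22051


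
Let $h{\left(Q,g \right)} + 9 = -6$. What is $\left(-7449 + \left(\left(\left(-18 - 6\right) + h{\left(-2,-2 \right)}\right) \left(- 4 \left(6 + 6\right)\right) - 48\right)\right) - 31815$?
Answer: $-37440$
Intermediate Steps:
$h{\left(Q,g \right)} = -15$ ($h{\left(Q,g \right)} = -9 - 6 = -15$)
$\left(-7449 + \left(\left(\left(-18 - 6\right) + h{\left(-2,-2 \right)}\right) \left(- 4 \left(6 + 6\right)\right) - 48\right)\right) - 31815 = \left(-7449 - \left(48 - \left(\left(-18 - 6\right) - 15\right) \left(- 4 \left(6 + 6\right)\right)\right)\right) - 31815 = \left(-7449 - \left(48 - \left(\left(-18 - 6\right) - 15\right) \left(\left(-4\right) 12\right)\right)\right) - 31815 = \left(-7449 - \left(48 - \left(-24 - 15\right) \left(-48\right)\right)\right) - 31815 = \left(-7449 - -1824\right) - 31815 = \left(-7449 + \left(1872 - 48\right)\right) - 31815 = \left(-7449 + 1824\right) - 31815 = -5625 - 31815 = -37440$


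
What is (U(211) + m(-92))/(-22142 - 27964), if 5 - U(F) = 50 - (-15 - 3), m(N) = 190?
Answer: -127/50106 ≈ -0.0025346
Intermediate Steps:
U(F) = -63 (U(F) = 5 - (50 - (-15 - 3)) = 5 - (50 - 1*(-18)) = 5 - (50 + 18) = 5 - 1*68 = 5 - 68 = -63)
(U(211) + m(-92))/(-22142 - 27964) = (-63 + 190)/(-22142 - 27964) = 127/(-50106) = 127*(-1/50106) = -127/50106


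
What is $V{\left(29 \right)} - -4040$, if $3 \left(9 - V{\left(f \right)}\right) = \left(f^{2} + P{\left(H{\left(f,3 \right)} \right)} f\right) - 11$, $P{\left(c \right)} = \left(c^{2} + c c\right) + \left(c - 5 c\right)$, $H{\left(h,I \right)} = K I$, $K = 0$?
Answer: $\frac{11317}{3} \approx 3772.3$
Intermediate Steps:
$H{\left(h,I \right)} = 0$ ($H{\left(h,I \right)} = 0 I = 0$)
$P{\left(c \right)} = - 4 c + 2 c^{2}$ ($P{\left(c \right)} = \left(c^{2} + c^{2}\right) - 4 c = 2 c^{2} - 4 c = - 4 c + 2 c^{2}$)
$V{\left(f \right)} = \frac{38}{3} - \frac{f^{2}}{3}$ ($V{\left(f \right)} = 9 - \frac{\left(f^{2} + 2 \cdot 0 \left(-2 + 0\right) f\right) - 11}{3} = 9 - \frac{\left(f^{2} + 2 \cdot 0 \left(-2\right) f\right) - 11}{3} = 9 - \frac{\left(f^{2} + 0 f\right) - 11}{3} = 9 - \frac{\left(f^{2} + 0\right) - 11}{3} = 9 - \frac{f^{2} - 11}{3} = 9 - \frac{-11 + f^{2}}{3} = 9 - \left(- \frac{11}{3} + \frac{f^{2}}{3}\right) = \frac{38}{3} - \frac{f^{2}}{3}$)
$V{\left(29 \right)} - -4040 = \left(\frac{38}{3} - \frac{29^{2}}{3}\right) - -4040 = \left(\frac{38}{3} - \frac{841}{3}\right) + 4040 = - \frac{803}{3} + 4040 = \frac{11317}{3}$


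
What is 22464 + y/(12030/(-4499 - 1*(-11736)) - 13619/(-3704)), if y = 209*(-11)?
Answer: 286674278120/13010893 ≈ 22033.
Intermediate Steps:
y = -2299
22464 + y/(12030/(-4499 - 1*(-11736)) - 13619/(-3704)) = 22464 - 2299/(12030/(-4499 - 1*(-11736)) - 13619/(-3704)) = 22464 - 2299/(12030/(-4499 + 11736) - 13619*(-1/3704)) = 22464 - 2299/(12030/7237 + 13619/3704) = 22464 - 2299/143119823/26805848 = 22464 - 2299*26805848/143119823 = 22464 - 5602422232/13010893 = 286674278120/13010893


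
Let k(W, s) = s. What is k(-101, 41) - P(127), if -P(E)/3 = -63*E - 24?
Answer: -24034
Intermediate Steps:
P(E) = 72 + 189*E (P(E) = -3*(-63*E - 24) = -3*(-24 - 63*E) = 72 + 189*E)
k(-101, 41) - P(127) = 41 - (72 + 189*127) = 41 - (72 + 24003) = 41 - 1*24075 = 41 - 24075 = -24034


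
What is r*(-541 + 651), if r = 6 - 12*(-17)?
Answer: 23100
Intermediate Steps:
r = 210 (r = 6 + 204 = 210)
r*(-541 + 651) = 210*(-541 + 651) = 210*110 = 23100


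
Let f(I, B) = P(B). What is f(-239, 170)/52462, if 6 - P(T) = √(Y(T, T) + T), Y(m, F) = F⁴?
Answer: 3/26231 - 3*√92801130/52462 ≈ -0.55076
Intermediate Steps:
P(T) = 6 - √(T + T⁴) (P(T) = 6 - √(T⁴ + T) = 6 - √(T + T⁴))
f(I, B) = 6 - √(B + B⁴)
f(-239, 170)/52462 = (6 - √(170 + 170⁴))/52462 = (6 - √(170 + 835210000))*(1/52462) = (6 - √835210170)*(1/52462) = (6 - 3*√92801130)*(1/52462) = 3/26231 - 3*√92801130/52462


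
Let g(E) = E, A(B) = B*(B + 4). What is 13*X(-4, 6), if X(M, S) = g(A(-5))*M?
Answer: -260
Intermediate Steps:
A(B) = B*(4 + B)
X(M, S) = 5*M (X(M, S) = (-5*(4 - 5))*M = (-5*(-1))*M = 5*M)
13*X(-4, 6) = 13*(5*(-4)) = 13*(-20) = -260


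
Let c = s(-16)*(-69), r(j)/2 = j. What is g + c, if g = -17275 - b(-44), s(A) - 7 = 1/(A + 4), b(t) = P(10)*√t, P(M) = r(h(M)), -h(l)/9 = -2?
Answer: -71009/4 - 72*I*√11 ≈ -17752.0 - 238.8*I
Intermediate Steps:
h(l) = 18 (h(l) = -9*(-2) = 18)
r(j) = 2*j
P(M) = 36 (P(M) = 2*18 = 36)
b(t) = 36*√t
s(A) = 7 + 1/(4 + A) (s(A) = 7 + 1/(A + 4) = 7 + 1/(4 + A))
c = -1909/4 (c = ((29 + 7*(-16))/(4 - 16))*(-69) = ((29 - 112)/(-12))*(-69) = -1/12*(-83)*(-69) = (83/12)*(-69) = -1909/4 ≈ -477.25)
g = -17275 - 72*I*√11 (g = -17275 - 36*√(-44) = -17275 - 36*2*I*√11 = -17275 - 72*I*√11 ≈ -17275.0 - 238.8*I)
g + c = (-17275 - 72*I*√11) - 1909/4 = -71009/4 - 72*I*√11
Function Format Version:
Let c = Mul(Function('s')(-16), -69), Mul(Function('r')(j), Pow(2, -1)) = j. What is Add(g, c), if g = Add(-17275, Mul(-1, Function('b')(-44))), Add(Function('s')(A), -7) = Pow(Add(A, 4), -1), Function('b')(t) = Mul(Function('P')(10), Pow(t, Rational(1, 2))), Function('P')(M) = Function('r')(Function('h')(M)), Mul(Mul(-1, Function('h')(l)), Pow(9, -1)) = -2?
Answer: Add(Rational(-71009, 4), Mul(-72, I, Pow(11, Rational(1, 2)))) ≈ Add(-17752., Mul(-238.80, I))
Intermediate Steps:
Function('h')(l) = 18 (Function('h')(l) = Mul(-9, -2) = 18)
Function('r')(j) = Mul(2, j)
Function('P')(M) = 36 (Function('P')(M) = Mul(2, 18) = 36)
Function('b')(t) = Mul(36, Pow(t, Rational(1, 2)))
Function('s')(A) = Add(7, Pow(Add(4, A), -1)) (Function('s')(A) = Add(7, Pow(Add(A, 4), -1)) = Add(7, Pow(Add(4, A), -1)))
c = Rational(-1909, 4) (c = Mul(Mul(Pow(Add(4, -16), -1), Add(29, Mul(7, -16))), -69) = Mul(Mul(Pow(-12, -1), Add(29, -112)), -69) = Mul(Mul(Rational(-1, 12), -83), -69) = Mul(Rational(83, 12), -69) = Rational(-1909, 4) ≈ -477.25)
g = Add(-17275, Mul(-72, I, Pow(11, Rational(1, 2)))) (g = Add(-17275, Mul(-1, Mul(36, Pow(-44, Rational(1, 2))))) = Add(-17275, Mul(-1, Mul(36, Mul(2, I, Pow(11, Rational(1, 2)))))) = Add(-17275, Mul(-1, Mul(72, I, Pow(11, Rational(1, 2))))) = Add(-17275, Mul(-72, I, Pow(11, Rational(1, 2)))) ≈ Add(-17275., Mul(-238.80, I)))
Add(g, c) = Add(Add(-17275, Mul(-72, I, Pow(11, Rational(1, 2)))), Rational(-1909, 4)) = Add(Rational(-71009, 4), Mul(-72, I, Pow(11, Rational(1, 2))))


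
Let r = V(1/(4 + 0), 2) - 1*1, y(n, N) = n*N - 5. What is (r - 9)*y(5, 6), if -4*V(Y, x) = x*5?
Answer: -625/2 ≈ -312.50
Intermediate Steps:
V(Y, x) = -5*x/4 (V(Y, x) = -x*5/4 = -5*x/4)
y(n, N) = -5 + N*n (y(n, N) = N*n - 5 = -5 + N*n)
r = -7/2 (r = -5/4*2 - 1*1 = -5/2 - 1 = -7/2 ≈ -3.5000)
(r - 9)*y(5, 6) = (-7/2 - 9)*(-5 + 6*5) = -25*(-5 + 30)/2 = -25/2*25 = -625/2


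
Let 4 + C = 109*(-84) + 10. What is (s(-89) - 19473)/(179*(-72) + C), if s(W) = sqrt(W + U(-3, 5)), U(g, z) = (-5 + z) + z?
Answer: 6491/7346 - I*sqrt(21)/11019 ≈ 0.88361 - 0.00041588*I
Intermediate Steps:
U(g, z) = -5 + 2*z
C = -9150 (C = -4 + (109*(-84) + 10) = -4 + (-9156 + 10) = -4 - 9146 = -9150)
s(W) = sqrt(5 + W) (s(W) = sqrt(W + (-5 + 2*5)) = sqrt(W + (-5 + 10)) = sqrt(W + 5) = sqrt(5 + W))
(s(-89) - 19473)/(179*(-72) + C) = (sqrt(5 - 89) - 19473)/(179*(-72) - 9150) = (sqrt(-84) - 19473)/(-12888 - 9150) = (2*I*sqrt(21) - 19473)/(-22038) = (-19473 + 2*I*sqrt(21))*(-1/22038) = 6491/7346 - I*sqrt(21)/11019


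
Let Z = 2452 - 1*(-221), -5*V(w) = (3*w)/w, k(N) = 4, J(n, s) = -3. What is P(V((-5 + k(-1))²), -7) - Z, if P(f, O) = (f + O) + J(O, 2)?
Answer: -13418/5 ≈ -2683.6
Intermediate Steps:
V(w) = -⅗ (V(w) = -3*w/(5*w) = -⅕*3 = -⅗)
Z = 2673 (Z = 2452 + 221 = 2673)
P(f, O) = -3 + O + f (P(f, O) = (f + O) - 3 = (O + f) - 3 = -3 + O + f)
P(V((-5 + k(-1))²), -7) - Z = (-3 - 7 - ⅗) - 1*2673 = -53/5 - 2673 = -13418/5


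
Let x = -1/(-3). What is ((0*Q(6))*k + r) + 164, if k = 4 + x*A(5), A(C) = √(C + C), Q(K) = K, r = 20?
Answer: 184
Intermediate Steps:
x = ⅓ (x = -1*(-⅓) = ⅓ ≈ 0.33333)
A(C) = √2*√C (A(C) = √(2*C) = √2*√C)
k = 4 + √10/3 (k = 4 + (√2*√5)/3 = 4 + √10/3 ≈ 5.0541)
((0*Q(6))*k + r) + 164 = ((0*6)*(4 + √10/3) + 20) + 164 = (0*(4 + √10/3) + 20) + 164 = (0 + 20) + 164 = 20 + 164 = 184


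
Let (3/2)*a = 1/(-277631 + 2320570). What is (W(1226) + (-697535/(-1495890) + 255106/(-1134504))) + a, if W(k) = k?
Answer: 7873055601708266777/6420477521376996 ≈ 1226.2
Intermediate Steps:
a = 2/6128817 (a = 2/(3*(-277631 + 2320570)) = (⅔)/2042939 = (⅔)*(1/2042939) = 2/6128817 ≈ 3.2633e-7)
(W(1226) + (-697535/(-1495890) + 255106/(-1134504))) + a = (1226 + (-697535/(-1495890) + 255106/(-1134504))) + 2/6128817 = (1226 + (-697535*(-1/1495890) + 255106*(-1/1134504))) + 2/6128817 = (1226 + (139507/299178 - 127553/567252)) + 2/6128817 = (1226 + 252929465/1047588388) + 2/6128817 = 1284596293153/1047588388 + 2/6128817 = 7873055601708266777/6420477521376996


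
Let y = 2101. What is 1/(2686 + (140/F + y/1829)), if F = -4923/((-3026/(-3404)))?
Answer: 7662546117/20590207243645 ≈ 0.00037215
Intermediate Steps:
F = -8378946/1513 (F = -4923/((-3026*(-1/3404))) = -4923/1513/1702 = -4923*1702/1513 = -8378946/1513 ≈ -5538.0)
1/(2686 + (140/F + y/1829)) = 1/(2686 + (140/(-8378946/1513) + 2101/1829)) = 1/(2686 + (140*(-1513/8378946) + 2101*(1/1829))) = 1/(2686 + (-105910/4189473 + 2101/1829)) = 1/(2686 + 8608373383/7662546117) = 1/(20590207243645/7662546117) = 7662546117/20590207243645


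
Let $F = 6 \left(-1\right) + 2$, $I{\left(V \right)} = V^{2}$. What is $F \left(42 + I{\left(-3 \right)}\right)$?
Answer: $-204$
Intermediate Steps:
$F = -4$ ($F = -6 + 2 = -4$)
$F \left(42 + I{\left(-3 \right)}\right) = - 4 \left(42 + \left(-3\right)^{2}\right) = - 4 \left(42 + 9\right) = \left(-4\right) 51 = -204$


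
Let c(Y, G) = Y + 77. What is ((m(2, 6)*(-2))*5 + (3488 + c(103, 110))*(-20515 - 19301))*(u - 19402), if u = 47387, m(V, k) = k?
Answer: -4087073466780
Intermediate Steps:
c(Y, G) = 77 + Y
((m(2, 6)*(-2))*5 + (3488 + c(103, 110))*(-20515 - 19301))*(u - 19402) = ((6*(-2))*5 + (3488 + (77 + 103))*(-20515 - 19301))*(47387 - 19402) = (-12*5 + (3488 + 180)*(-39816))*27985 = (-60 + 3668*(-39816))*27985 = (-60 - 146045088)*27985 = -146045148*27985 = -4087073466780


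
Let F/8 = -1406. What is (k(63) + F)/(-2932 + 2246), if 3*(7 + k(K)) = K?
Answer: 5617/343 ≈ 16.376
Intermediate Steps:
F = -11248 (F = 8*(-1406) = -11248)
k(K) = -7 + K/3
(k(63) + F)/(-2932 + 2246) = ((-7 + (⅓)*63) - 11248)/(-2932 + 2246) = ((-7 + 21) - 11248)/(-686) = (14 - 11248)*(-1/686) = -11234*(-1/686) = 5617/343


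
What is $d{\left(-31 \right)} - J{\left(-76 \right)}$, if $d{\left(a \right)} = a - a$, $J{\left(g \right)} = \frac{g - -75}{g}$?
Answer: $- \frac{1}{76} \approx -0.013158$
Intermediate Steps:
$J{\left(g \right)} = \frac{75 + g}{g}$ ($J{\left(g \right)} = \frac{g + 75}{g} = \frac{75 + g}{g}$)
$d{\left(a \right)} = 0$
$d{\left(-31 \right)} - J{\left(-76 \right)} = 0 - \frac{75 - 76}{-76} = 0 - \left(- \frac{1}{76}\right) \left(-1\right) = 0 - \frac{1}{76} = - \frac{1}{76}$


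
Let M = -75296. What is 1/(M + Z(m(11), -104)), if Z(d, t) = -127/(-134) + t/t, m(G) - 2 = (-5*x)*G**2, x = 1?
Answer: -134/10089403 ≈ -1.3281e-5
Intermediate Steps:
m(G) = 2 - 5*G**2 (m(G) = 2 + (-5*1)*G**2 = 2 - 5*G**2)
Z(d, t) = 261/134 (Z(d, t) = -127*(-1/134) + 1 = 127/134 + 1 = 261/134)
1/(M + Z(m(11), -104)) = 1/(-75296 + 261/134) = 1/(-10089403/134) = -134/10089403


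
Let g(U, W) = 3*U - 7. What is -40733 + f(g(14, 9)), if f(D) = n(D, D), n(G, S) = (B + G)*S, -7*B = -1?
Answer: -39503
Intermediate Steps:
B = ⅐ (B = -⅐*(-1) = ⅐ ≈ 0.14286)
g(U, W) = -7 + 3*U
n(G, S) = S*(⅐ + G) (n(G, S) = (⅐ + G)*S = S*(⅐ + G))
f(D) = D*(⅐ + D)
-40733 + f(g(14, 9)) = -40733 + (-7 + 3*14)*(⅐ + (-7 + 3*14)) = -40733 + (-7 + 42)*(⅐ + (-7 + 42)) = -40733 + 35*(⅐ + 35) = -40733 + 35*(246/7) = -40733 + 1230 = -39503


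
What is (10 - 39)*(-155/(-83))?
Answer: -4495/83 ≈ -54.157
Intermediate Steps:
(10 - 39)*(-155/(-83)) = -(-4495)*(-1)/83 = -29*155/83 = -4495/83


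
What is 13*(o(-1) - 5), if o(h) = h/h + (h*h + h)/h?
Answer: -52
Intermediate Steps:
o(h) = 1 + (h + h²)/h (o(h) = 1 + (h² + h)/h = 1 + (h + h²)/h)
13*(o(-1) - 5) = 13*((2 - 1) - 5) = 13*(1 - 5) = 13*(-4) = -52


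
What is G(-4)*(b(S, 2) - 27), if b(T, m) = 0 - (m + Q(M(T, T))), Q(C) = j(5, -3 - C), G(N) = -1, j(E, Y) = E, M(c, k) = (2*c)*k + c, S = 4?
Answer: 34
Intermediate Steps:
M(c, k) = c + 2*c*k (M(c, k) = 2*c*k + c = c + 2*c*k)
Q(C) = 5
b(T, m) = -5 - m (b(T, m) = 0 - (m + 5) = 0 - (5 + m) = 0 + (-5 - m) = -5 - m)
G(-4)*(b(S, 2) - 27) = -((-5 - 1*2) - 27) = -((-5 - 2) - 27) = -(-7 - 27) = -1*(-34) = 34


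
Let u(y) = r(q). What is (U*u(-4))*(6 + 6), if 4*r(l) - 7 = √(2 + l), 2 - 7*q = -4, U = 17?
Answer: 357 + 102*√35/7 ≈ 443.21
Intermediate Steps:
q = 6/7 (q = 2/7 - ⅐*(-4) = 2/7 + 4/7 = 6/7 ≈ 0.85714)
r(l) = 7/4 + √(2 + l)/4
u(y) = 7/4 + √35/14 (u(y) = 7/4 + √(2 + 6/7)/4 = 7/4 + √(20/7)/4 = 7/4 + (2*√35/7)/4 = 7/4 + √35/14)
(U*u(-4))*(6 + 6) = (17*(7/4 + √35/14))*(6 + 6) = (119/4 + 17*√35/14)*12 = 357 + 102*√35/7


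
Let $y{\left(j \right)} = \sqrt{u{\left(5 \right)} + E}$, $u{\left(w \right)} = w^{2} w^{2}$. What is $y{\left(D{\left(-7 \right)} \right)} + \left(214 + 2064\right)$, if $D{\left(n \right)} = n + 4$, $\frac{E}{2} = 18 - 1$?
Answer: $2278 + \sqrt{659} \approx 2303.7$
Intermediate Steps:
$u{\left(w \right)} = w^{4}$
$E = 34$ ($E = 2 \left(18 - 1\right) = 2 \cdot 17 = 34$)
$D{\left(n \right)} = 4 + n$
$y{\left(j \right)} = \sqrt{659}$ ($y{\left(j \right)} = \sqrt{5^{4} + 34} = \sqrt{625 + 34} = \sqrt{659}$)
$y{\left(D{\left(-7 \right)} \right)} + \left(214 + 2064\right) = \sqrt{659} + \left(214 + 2064\right) = \sqrt{659} + 2278 = 2278 + \sqrt{659}$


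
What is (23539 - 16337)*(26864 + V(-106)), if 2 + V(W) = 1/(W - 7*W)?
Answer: 61520323033/318 ≈ 1.9346e+8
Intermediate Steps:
V(W) = -2 - 1/(6*W) (V(W) = -2 + 1/(W - 7*W) = -2 + 1/(-6*W) = -2 - 1/(6*W))
(23539 - 16337)*(26864 + V(-106)) = (23539 - 16337)*(26864 + (-2 - 1/6/(-106))) = 7202*(26864 + (-2 - 1/6*(-1/106))) = 7202*(26864 + (-2 + 1/636)) = 7202*(26864 - 1271/636) = 7202*(17084233/636) = 61520323033/318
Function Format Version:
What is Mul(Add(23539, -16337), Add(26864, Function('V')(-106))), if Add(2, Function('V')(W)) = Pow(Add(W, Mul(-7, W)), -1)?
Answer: Rational(61520323033, 318) ≈ 1.9346e+8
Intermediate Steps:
Function('V')(W) = Add(-2, Mul(Rational(-1, 6), Pow(W, -1))) (Function('V')(W) = Add(-2, Pow(Add(W, Mul(-7, W)), -1)) = Add(-2, Pow(Mul(-6, W), -1)) = Add(-2, Mul(Rational(-1, 6), Pow(W, -1))))
Mul(Add(23539, -16337), Add(26864, Function('V')(-106))) = Mul(Add(23539, -16337), Add(26864, Add(-2, Mul(Rational(-1, 6), Pow(-106, -1))))) = Mul(7202, Add(26864, Add(-2, Mul(Rational(-1, 6), Rational(-1, 106))))) = Mul(7202, Add(26864, Add(-2, Rational(1, 636)))) = Mul(7202, Add(26864, Rational(-1271, 636))) = Mul(7202, Rational(17084233, 636)) = Rational(61520323033, 318)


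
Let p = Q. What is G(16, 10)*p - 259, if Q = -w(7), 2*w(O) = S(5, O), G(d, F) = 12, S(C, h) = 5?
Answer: -289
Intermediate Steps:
w(O) = 5/2 (w(O) = (1/2)*5 = 5/2)
Q = -5/2 (Q = -1*5/2 = -5/2 ≈ -2.5000)
p = -5/2 ≈ -2.5000
G(16, 10)*p - 259 = 12*(-5/2) - 259 = -30 - 259 = -289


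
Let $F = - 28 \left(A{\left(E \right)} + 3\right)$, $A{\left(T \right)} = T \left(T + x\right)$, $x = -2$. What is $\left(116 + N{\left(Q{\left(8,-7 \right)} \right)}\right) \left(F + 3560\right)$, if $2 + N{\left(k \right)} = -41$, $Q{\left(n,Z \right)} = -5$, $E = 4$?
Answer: $237396$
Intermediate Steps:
$N{\left(k \right)} = -43$ ($N{\left(k \right)} = -2 - 41 = -43$)
$A{\left(T \right)} = T \left(-2 + T\right)$ ($A{\left(T \right)} = T \left(T - 2\right) = T \left(-2 + T\right)$)
$F = -308$ ($F = - 28 \left(4 \left(-2 + 4\right) + 3\right) = - 28 \left(4 \cdot 2 + 3\right) = - 28 \left(8 + 3\right) = \left(-28\right) 11 = -308$)
$\left(116 + N{\left(Q{\left(8,-7 \right)} \right)}\right) \left(F + 3560\right) = \left(116 - 43\right) \left(-308 + 3560\right) = 73 \cdot 3252 = 237396$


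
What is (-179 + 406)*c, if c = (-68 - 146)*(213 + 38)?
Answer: -12193078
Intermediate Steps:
c = -53714 (c = -214*251 = -53714)
(-179 + 406)*c = (-179 + 406)*(-53714) = 227*(-53714) = -12193078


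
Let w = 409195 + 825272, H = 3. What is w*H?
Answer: 3703401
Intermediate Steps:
w = 1234467
w*H = 1234467*3 = 3703401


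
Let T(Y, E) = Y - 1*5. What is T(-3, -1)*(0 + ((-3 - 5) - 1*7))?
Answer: 120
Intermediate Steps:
T(Y, E) = -5 + Y (T(Y, E) = Y - 5 = -5 + Y)
T(-3, -1)*(0 + ((-3 - 5) - 1*7)) = (-5 - 3)*(0 + ((-3 - 5) - 1*7)) = -8*(0 + (-8 - 7)) = -8*(0 - 15) = -8*(-15) = 120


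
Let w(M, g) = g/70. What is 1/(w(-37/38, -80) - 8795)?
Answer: -7/61573 ≈ -0.00011369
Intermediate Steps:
w(M, g) = g/70 (w(M, g) = g*(1/70) = g/70)
1/(w(-37/38, -80) - 8795) = 1/((1/70)*(-80) - 8795) = 1/(-8/7 - 8795) = 1/(-61573/7) = -7/61573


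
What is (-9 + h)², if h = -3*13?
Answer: 2304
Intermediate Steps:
h = -39
(-9 + h)² = (-9 - 39)² = (-48)² = 2304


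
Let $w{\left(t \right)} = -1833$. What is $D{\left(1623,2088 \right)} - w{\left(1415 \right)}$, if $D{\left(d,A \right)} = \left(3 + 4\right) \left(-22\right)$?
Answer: $1679$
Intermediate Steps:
$D{\left(d,A \right)} = -154$ ($D{\left(d,A \right)} = 7 \left(-22\right) = -154$)
$D{\left(1623,2088 \right)} - w{\left(1415 \right)} = -154 - -1833 = -154 + 1833 = 1679$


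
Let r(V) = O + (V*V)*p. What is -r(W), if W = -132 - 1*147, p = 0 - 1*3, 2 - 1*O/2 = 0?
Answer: 233519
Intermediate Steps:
O = 4 (O = 4 - 2*0 = 4 + 0 = 4)
p = -3 (p = 0 - 3 = -3)
W = -279 (W = -132 - 147 = -279)
r(V) = 4 - 3*V² (r(V) = 4 + (V*V)*(-3) = 4 + V²*(-3) = 4 - 3*V²)
-r(W) = -(4 - 3*(-279)²) = -(4 - 3*77841) = -(4 - 233523) = -1*(-233519) = 233519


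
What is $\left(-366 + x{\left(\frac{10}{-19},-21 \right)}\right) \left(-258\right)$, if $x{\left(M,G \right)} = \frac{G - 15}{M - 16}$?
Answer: $\frac{14736960}{157} \approx 93866.0$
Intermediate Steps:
$x{\left(M,G \right)} = \frac{-15 + G}{-16 + M}$
$\left(-366 + x{\left(\frac{10}{-19},-21 \right)}\right) \left(-258\right) = \left(-366 + \frac{-15 - 21}{-16 + \frac{10}{-19}}\right) \left(-258\right) = \left(-366 + \frac{1}{-16 + 10 \left(- \frac{1}{19}\right)} \left(-36\right)\right) \left(-258\right) = \left(-366 + \frac{1}{-16 - \frac{10}{19}} \left(-36\right)\right) \left(-258\right) = \left(-366 + \frac{1}{- \frac{314}{19}} \left(-36\right)\right) \left(-258\right) = \left(-366 - - \frac{342}{157}\right) \left(-258\right) = \left(-366 + \frac{342}{157}\right) \left(-258\right) = \left(- \frac{57120}{157}\right) \left(-258\right) = \frac{14736960}{157}$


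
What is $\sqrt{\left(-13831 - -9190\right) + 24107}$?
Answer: $\sqrt{19466} \approx 139.52$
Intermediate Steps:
$\sqrt{\left(-13831 - -9190\right) + 24107} = \sqrt{\left(-13831 + 9190\right) + 24107} = \sqrt{-4641 + 24107} = \sqrt{19466}$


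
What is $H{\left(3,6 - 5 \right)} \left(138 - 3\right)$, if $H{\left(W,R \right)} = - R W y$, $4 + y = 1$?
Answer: $1215$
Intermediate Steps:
$y = -3$ ($y = -4 + 1 = -3$)
$H{\left(W,R \right)} = 3 R W$ ($H{\left(W,R \right)} = - R W \left(-3\right) = - \left(-3\right) R W = 3 R W$)
$H{\left(3,6 - 5 \right)} \left(138 - 3\right) = 3 \left(6 - 5\right) 3 \left(138 - 3\right) = 3 \left(6 - 5\right) 3 \cdot 135 = 3 \cdot 1 \cdot 3 \cdot 135 = 9 \cdot 135 = 1215$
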